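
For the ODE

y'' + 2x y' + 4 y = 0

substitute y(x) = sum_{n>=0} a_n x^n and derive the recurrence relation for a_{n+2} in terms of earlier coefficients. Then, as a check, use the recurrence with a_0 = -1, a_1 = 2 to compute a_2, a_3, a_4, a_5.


Substitute y = sum_n a_n x^n.
y''(x) has coefficient (n+2)(n+1) a_{n+2} at x^n;
2 x y'(x) has coefficient 2 n a_n at x^n (shift);
4 y(x) has coefficient 4 a_n at x^n.
Matching x^n: (n+2)(n+1) a_{n+2} + (2n + 4) a_n = 0.
Thus a_{n+2} = (-2n - 4) / ((n+1)(n+2)) * a_n.

Check with a_0 = -1, a_1 = 2 (apply the recurrence for n = 0, 1, 2, 3): a_0 = -1, a_1 = 2, a_2 = 2, a_3 = -2, a_4 = -4/3, a_5 = 1.

a_(n+2) = (-2n - 4) / ((n+1)(n+2)) * a_n; check: a_0 = -1, a_1 = 2, a_2 = 2, a_3 = -2, a_4 = -4/3, a_5 = 1


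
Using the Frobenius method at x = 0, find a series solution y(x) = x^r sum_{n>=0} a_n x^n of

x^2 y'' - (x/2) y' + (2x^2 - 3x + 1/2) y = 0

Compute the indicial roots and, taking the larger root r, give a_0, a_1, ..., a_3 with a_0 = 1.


Write in Frobenius form y'' + (p(x)/x) y' + (q(x)/x^2) y = 0:
  p(x) = -1/2,  q(x) = 2x^2 - 3x + 1/2.
Indicial equation: r(r-1) + (-1/2) r + (1/2) = 0 -> roots r_1 = 1, r_2 = 1/2.
Take r = r_1 = 1. Let y(x) = x^r sum_{n>=0} a_n x^n with a_0 = 1.
Substitute y = x^r sum a_n x^n and match x^{r+n}. The recurrence is
  D(n) a_n - 3 a_{n-1} + 2 a_{n-2} = 0,  where D(n) = (r+n)(r+n-1) + (-1/2)(r+n) + (1/2).
  a_n = [3 a_{n-1} - 2 a_{n-2}] / D(n).
Since the indicial polynomial factors as (r - r_1)(r - r_2), D(n) = (r_1 + n - r_1)(r_1 + n - r_2) = n(n + 1/2).
Evaluating step by step (a_0 = 1):
  n = 1: D(1) = 1(1 + 1/2) = 3/2; numerator = 3(1) = 3; a_1 = (3)/(3/2) = 2
  n = 2: D(2) = 2(2 + 1/2) = 5; numerator = 3(2) - 2(1) = 4; a_2 = (4)/(5) = 4/5
  n = 3: D(3) = 3(3 + 1/2) = 21/2; numerator = 3(4/5) - 2(2) = -8/5; a_3 = (-8/5)/(21/2) = -16/105

r = 1; a_0 = 1; a_1 = 2; a_2 = 4/5; a_3 = -16/105


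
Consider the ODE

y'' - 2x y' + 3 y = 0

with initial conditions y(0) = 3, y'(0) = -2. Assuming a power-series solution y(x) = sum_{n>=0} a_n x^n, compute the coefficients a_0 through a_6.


Ansatz: y(x) = sum_{n>=0} a_n x^n, so y'(x) = sum_{n>=1} n a_n x^(n-1) and y''(x) = sum_{n>=2} n(n-1) a_n x^(n-2).
Substitute into P(x) y'' + Q(x) y' + R(x) y = 0 with P(x) = 1, Q(x) = -2x, R(x) = 3, and match powers of x.
Initial conditions: a_0 = 3, a_1 = -2.
Setting the coefficient of each power of x to zero and solving order by order (substituting the coefficients already found):
  x^0: 2 a_2 + 3 a_0 = 0  ->  2 a_2 = -3 a_0 = -9  ->  a_2 = -9/2
  x^1: 6 a_3 + a_1 = 0  ->  6 a_3 = -a_1 = 2  ->  a_3 = 1/3
  x^2: 12 a_4 - a_2 = 0  ->  12 a_4 = a_2 = -9/2  ->  a_4 = -3/8
  x^3: 20 a_5 - 3 a_3 = 0  ->  20 a_5 = 3 a_3 = 1  ->  a_5 = 1/20
  x^4: 30 a_6 - 5 a_4 = 0  ->  30 a_6 = 5 a_4 = -15/8  ->  a_6 = -1/16
Truncated series: y(x) = 3 - 2 x - (9/2) x^2 + (1/3) x^3 - (3/8) x^4 + (1/20) x^5 - (1/16) x^6 + O(x^7).

a_0 = 3; a_1 = -2; a_2 = -9/2; a_3 = 1/3; a_4 = -3/8; a_5 = 1/20; a_6 = -1/16


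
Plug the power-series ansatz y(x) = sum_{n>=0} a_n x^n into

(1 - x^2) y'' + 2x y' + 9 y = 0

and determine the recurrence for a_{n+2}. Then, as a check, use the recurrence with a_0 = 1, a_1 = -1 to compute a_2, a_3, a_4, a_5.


Substitute y = sum_n a_n x^n.
(1 - 1 x^2) y'' contributes (n+2)(n+1) a_{n+2} - n(n-1) a_n at x^n.
2 x y'(x) contributes 2 n a_n at x^n.
9 y(x) contributes 9 a_n at x^n.
Matching x^n: (n+2)(n+1) a_{n+2} + (-n(n-1) + 2 n + 9) a_n = 0.
Thus a_{n+2} = (n(n-1) - 2 n - 9) / ((n+1)(n+2)) * a_n.

Check with a_0 = 1, a_1 = -1 (apply the recurrence for n = 0, 1, 2, 3): a_0 = 1, a_1 = -1, a_2 = -9/2, a_3 = 11/6, a_4 = 33/8, a_5 = -33/40.

a_(n+2) = (n(n-1) - 2 n - 9) / ((n+1)(n+2)) * a_n; check: a_0 = 1, a_1 = -1, a_2 = -9/2, a_3 = 11/6, a_4 = 33/8, a_5 = -33/40


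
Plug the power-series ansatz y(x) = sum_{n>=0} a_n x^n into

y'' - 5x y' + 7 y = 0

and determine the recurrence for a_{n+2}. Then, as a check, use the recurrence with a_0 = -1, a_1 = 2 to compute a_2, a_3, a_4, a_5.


Substitute y = sum_n a_n x^n.
y''(x) has coefficient (n+2)(n+1) a_{n+2} at x^n;
-5 x y'(x) has coefficient -5 n a_n at x^n (shift);
7 y(x) has coefficient 7 a_n at x^n.
Matching x^n: (n+2)(n+1) a_{n+2} + (-5n + 7) a_n = 0.
Thus a_{n+2} = (5n - 7) / ((n+1)(n+2)) * a_n.

Check with a_0 = -1, a_1 = 2 (apply the recurrence for n = 0, 1, 2, 3): a_0 = -1, a_1 = 2, a_2 = 7/2, a_3 = -2/3, a_4 = 7/8, a_5 = -4/15.

a_(n+2) = (5n - 7) / ((n+1)(n+2)) * a_n; check: a_0 = -1, a_1 = 2, a_2 = 7/2, a_3 = -2/3, a_4 = 7/8, a_5 = -4/15


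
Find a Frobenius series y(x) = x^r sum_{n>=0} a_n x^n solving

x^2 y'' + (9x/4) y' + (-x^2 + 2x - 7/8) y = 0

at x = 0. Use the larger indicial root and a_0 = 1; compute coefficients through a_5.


Write in Frobenius form y'' + (p(x)/x) y' + (q(x)/x^2) y = 0:
  p(x) = 9/4,  q(x) = -x^2 + 2x - 7/8.
Indicial equation: r(r-1) + (9/4) r + (-7/8) = 0 -> roots r_1 = 1/2, r_2 = -7/4.
Take r = r_1 = 1/2. Let y(x) = x^r sum_{n>=0} a_n x^n with a_0 = 1.
Substitute y = x^r sum a_n x^n and match x^{r+n}. The recurrence is
  D(n) a_n + 2 a_{n-1} - 1 a_{n-2} = 0,  where D(n) = (r+n)(r+n-1) + (9/4)(r+n) + (-7/8).
  a_n = [-2 a_{n-1} + 1 a_{n-2}] / D(n).
Since the indicial polynomial factors as (r - r_1)(r - r_2), D(n) = (r_1 + n - r_1)(r_1 + n - r_2) = n(n + 9/4).
Evaluating step by step (a_0 = 1):
  n = 1: D(1) = 1(1 + 9/4) = 13/4; numerator = -2(1) = -2; a_1 = (-2)/(13/4) = -8/13
  n = 2: D(2) = 2(2 + 9/4) = 17/2; numerator = -2(-8/13) + 1(1) = 29/13; a_2 = (29/13)/(17/2) = 58/221
  n = 3: D(3) = 3(3 + 9/4) = 63/4; numerator = -2(58/221) + 1(-8/13) = -252/221; a_3 = (-252/221)/(63/4) = -16/221
  n = 4: D(4) = 4(4 + 9/4) = 25; numerator = -2(-16/221) + 1(58/221) = 90/221; a_4 = (90/221)/(25) = 18/1105
  n = 5: D(5) = 5(5 + 9/4) = 145/4; numerator = -2(18/1105) + 1(-16/221) = -116/1105; a_5 = (-116/1105)/(145/4) = -16/5525

r = 1/2; a_0 = 1; a_1 = -8/13; a_2 = 58/221; a_3 = -16/221; a_4 = 18/1105; a_5 = -16/5525


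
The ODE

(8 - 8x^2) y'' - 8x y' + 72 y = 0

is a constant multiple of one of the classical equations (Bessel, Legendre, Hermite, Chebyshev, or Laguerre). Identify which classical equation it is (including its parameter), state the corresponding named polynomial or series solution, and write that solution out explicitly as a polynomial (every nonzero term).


All three coefficients share the factor 8; dividing through by 8 gives  (1 - x^2) y'' - x y' + 9 y = 0.
This matches the Chebyshev equation (1 - x^2) y'' - x y' + n^2 y = 0 (note the -x y' term, not -2x y') with n^2 = 9, so n = 3; the polynomial solution is T_3(x).
With y = sum_k a_k x^k, matching x^k gives (k+2)(k+1) a_{k+2} = (k^2 - n^2) a_k = (k - 3)(k + 3) a_k. The right side vanishes at k = 3, so the series with the parity of 3 terminates at degree 3.
Standard normalization: leading coefficient of T_n is 2^(n-1), so a_3 = 2^2 = 4. Work downward with a_k = (k+1)(k+2) a_{k+2} / ((k - 3)(k + 3)):
  a_1 = (2)(3)(4) / ((1 - 3)(1 + 3)) = 24/(-8) = -3
Hence T_3(x) = 4 x^3 - 3 x.

T_3(x); series = 4 x^3 - 3 x


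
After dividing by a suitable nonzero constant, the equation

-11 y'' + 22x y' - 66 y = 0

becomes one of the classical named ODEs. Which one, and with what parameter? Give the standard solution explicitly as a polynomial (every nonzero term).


All three coefficients share the factor -11; dividing through by -11 gives  y'' - 2x y' + 6 y = 0.
This matches the Hermite equation y'' - 2x y' + 2n y = 0 with 2n = 6, so n = 3; the polynomial solution is H_3(x).
With y = sum_k a_k x^k, matching x^k gives (k+2)(k+1) a_{k+2} = 2(k - n) a_k = 2(k - 3) a_k. The right side vanishes at k = 3, so the series with the parity of 3 terminates at degree 3.
Standard normalization: leading coefficient of H_n is 2^n, so a_3 = 2^3 = 8. Work downward with a_k = (k+1)(k+2) a_{k+2} / (2(k - n)):
  a_1 = (2)(3)(8) / (2(1 - 3)) = 48/(-4) = -12
Hence H_3(x) = 8 x^3 - 12 x.

H_3(x); series = 8 x^3 - 12 x


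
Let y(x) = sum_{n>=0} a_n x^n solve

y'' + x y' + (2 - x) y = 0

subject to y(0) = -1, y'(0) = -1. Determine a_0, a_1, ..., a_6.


Ansatz: y(x) = sum_{n>=0} a_n x^n, so y'(x) = sum_{n>=1} n a_n x^(n-1) and y''(x) = sum_{n>=2} n(n-1) a_n x^(n-2).
Substitute into P(x) y'' + Q(x) y' + R(x) y = 0 with P(x) = 1, Q(x) = x, R(x) = 2 - x, and match powers of x.
Initial conditions: a_0 = -1, a_1 = -1.
Setting the coefficient of each power of x to zero and solving order by order (substituting the coefficients already found):
  x^0: 2 a_2 + 2 a_0 = 0  ->  2 a_2 = -2 a_0 = 2  ->  a_2 = 1
  x^1: 6 a_3 + 3 a_1 - a_0 = 0  ->  6 a_3 = -3 a_1 + a_0 = 2  ->  a_3 = 1/3
  x^2: 12 a_4 + 4 a_2 - a_1 = 0  ->  12 a_4 = -4 a_2 + a_1 = -5  ->  a_4 = -5/12
  x^3: 20 a_5 + 5 a_3 - a_2 = 0  ->  20 a_5 = -5 a_3 + a_2 = -2/3  ->  a_5 = -1/30
  x^4: 30 a_6 + 6 a_4 - a_3 = 0  ->  30 a_6 = -6 a_4 + a_3 = 17/6  ->  a_6 = 17/180
Truncated series: y(x) = -1 - x + x^2 + (1/3) x^3 - (5/12) x^4 - (1/30) x^5 + (17/180) x^6 + O(x^7).

a_0 = -1; a_1 = -1; a_2 = 1; a_3 = 1/3; a_4 = -5/12; a_5 = -1/30; a_6 = 17/180


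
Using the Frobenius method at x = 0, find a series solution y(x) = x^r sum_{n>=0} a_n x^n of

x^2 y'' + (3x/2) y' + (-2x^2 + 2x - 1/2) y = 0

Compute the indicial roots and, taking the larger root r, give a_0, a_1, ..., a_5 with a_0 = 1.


Write in Frobenius form y'' + (p(x)/x) y' + (q(x)/x^2) y = 0:
  p(x) = 3/2,  q(x) = -2x^2 + 2x - 1/2.
Indicial equation: r(r-1) + (3/2) r + (-1/2) = 0 -> roots r_1 = 1/2, r_2 = -1.
Take r = r_1 = 1/2. Let y(x) = x^r sum_{n>=0} a_n x^n with a_0 = 1.
Substitute y = x^r sum a_n x^n and match x^{r+n}. The recurrence is
  D(n) a_n + 2 a_{n-1} - 2 a_{n-2} = 0,  where D(n) = (r+n)(r+n-1) + (3/2)(r+n) + (-1/2).
  a_n = [-2 a_{n-1} + 2 a_{n-2}] / D(n).
Since the indicial polynomial factors as (r - r_1)(r - r_2), D(n) = (r_1 + n - r_1)(r_1 + n - r_2) = n(n + 3/2).
Evaluating step by step (a_0 = 1):
  n = 1: D(1) = 1(1 + 3/2) = 5/2; numerator = -2(1) = -2; a_1 = (-2)/(5/2) = -4/5
  n = 2: D(2) = 2(2 + 3/2) = 7; numerator = -2(-4/5) + 2(1) = 18/5; a_2 = (18/5)/(7) = 18/35
  n = 3: D(3) = 3(3 + 3/2) = 27/2; numerator = -2(18/35) + 2(-4/5) = -92/35; a_3 = (-92/35)/(27/2) = -184/945
  n = 4: D(4) = 4(4 + 3/2) = 22; numerator = -2(-184/945) + 2(18/35) = 268/189; a_4 = (268/189)/(22) = 134/2079
  n = 5: D(5) = 5(5 + 3/2) = 65/2; numerator = -2(134/2079) + 2(-184/945) = -1796/3465; a_5 = (-1796/3465)/(65/2) = -3592/225225

r = 1/2; a_0 = 1; a_1 = -4/5; a_2 = 18/35; a_3 = -184/945; a_4 = 134/2079; a_5 = -3592/225225


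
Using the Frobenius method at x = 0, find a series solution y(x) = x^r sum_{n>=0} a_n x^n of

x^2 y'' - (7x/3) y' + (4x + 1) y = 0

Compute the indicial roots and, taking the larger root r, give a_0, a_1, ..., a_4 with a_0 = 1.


Write in Frobenius form y'' + (p(x)/x) y' + (q(x)/x^2) y = 0:
  p(x) = -7/3,  q(x) = 4x + 1.
Indicial equation: r(r-1) + (-7/3) r + (1) = 0 -> roots r_1 = 3, r_2 = 1/3.
Take r = r_1 = 3. Let y(x) = x^r sum_{n>=0} a_n x^n with a_0 = 1.
Substitute y = x^r sum a_n x^n and match x^{r+n}. The recurrence is
  D(n) a_n + 4 a_{n-1} = 0,  where D(n) = (r+n)(r+n-1) + (-7/3)(r+n) + (1).
  a_n = -4 / D(n) * a_{n-1}.
Since the indicial polynomial factors as (r - r_1)(r - r_2), D(n) = (r_1 + n - r_1)(r_1 + n - r_2) = n(n + 8/3).
Evaluating step by step (a_0 = 1):
  n = 1: D(1) = 1(1 + 8/3) = 11/3; numerator = -4(1) = -4; a_1 = (-4)/(11/3) = -12/11
  n = 2: D(2) = 2(2 + 8/3) = 28/3; numerator = -4(-12/11) = 48/11; a_2 = (48/11)/(28/3) = 36/77
  n = 3: D(3) = 3(3 + 8/3) = 17; numerator = -4(36/77) = -144/77; a_3 = (-144/77)/(17) = -144/1309
  n = 4: D(4) = 4(4 + 8/3) = 80/3; numerator = -4(-144/1309) = 576/1309; a_4 = (576/1309)/(80/3) = 108/6545

r = 3; a_0 = 1; a_1 = -12/11; a_2 = 36/77; a_3 = -144/1309; a_4 = 108/6545


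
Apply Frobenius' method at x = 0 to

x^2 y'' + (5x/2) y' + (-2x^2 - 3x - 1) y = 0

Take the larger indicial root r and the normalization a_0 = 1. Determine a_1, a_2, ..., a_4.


Write in Frobenius form y'' + (p(x)/x) y' + (q(x)/x^2) y = 0:
  p(x) = 5/2,  q(x) = -2x^2 - 3x - 1.
Indicial equation: r(r-1) + (5/2) r + (-1) = 0 -> roots r_1 = 1/2, r_2 = -2.
Take r = r_1 = 1/2. Let y(x) = x^r sum_{n>=0} a_n x^n with a_0 = 1.
Substitute y = x^r sum a_n x^n and match x^{r+n}. The recurrence is
  D(n) a_n - 3 a_{n-1} - 2 a_{n-2} = 0,  where D(n) = (r+n)(r+n-1) + (5/2)(r+n) + (-1).
  a_n = [3 a_{n-1} + 2 a_{n-2}] / D(n).
Since the indicial polynomial factors as (r - r_1)(r - r_2), D(n) = (r_1 + n - r_1)(r_1 + n - r_2) = n(n + 5/2).
Evaluating step by step (a_0 = 1):
  n = 1: D(1) = 1(1 + 5/2) = 7/2; numerator = 3(1) = 3; a_1 = (3)/(7/2) = 6/7
  n = 2: D(2) = 2(2 + 5/2) = 9; numerator = 3(6/7) + 2(1) = 32/7; a_2 = (32/7)/(9) = 32/63
  n = 3: D(3) = 3(3 + 5/2) = 33/2; numerator = 3(32/63) + 2(6/7) = 68/21; a_3 = (68/21)/(33/2) = 136/693
  n = 4: D(4) = 4(4 + 5/2) = 26; numerator = 3(136/693) + 2(32/63) = 1112/693; a_4 = (1112/693)/(26) = 556/9009

r = 1/2; a_0 = 1; a_1 = 6/7; a_2 = 32/63; a_3 = 136/693; a_4 = 556/9009


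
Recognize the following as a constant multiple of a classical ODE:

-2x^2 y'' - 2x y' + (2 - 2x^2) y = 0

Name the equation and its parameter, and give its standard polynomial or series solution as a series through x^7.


All three coefficients share the factor -2; dividing through by -2 gives  x^2 y'' + x y' + (x^2 - 1) y = 0.
This matches the Bessel equation x^2 y'' + x y' + (x^2 - nu^2) y = 0 with nu^2 = 1, so nu = 1; the solution bounded at x = 0 is J_1(x).
Frobenius at x = 0: indicial roots ±nu; for r = nu the recurrence k(k + 2nu) c_k = -c_{k-2} gives the standard series J_nu(x) = sum_{k>=0} (-1)^k / (k! (k+nu)!) (x/2)^(2k+nu). Evaluate the first 4 terms:
  k = 0: (-1)^0 / (0! * 1! * 2^1) x^1 = 1/(1*1*2) x^1 = (1/2) x^1
  k = 1: (-1)^1 / (1! * 2! * 2^3) x^3 = -1/(1*2*8) x^3 = (-1/16) x^3
  k = 2: (-1)^2 / (2! * 3! * 2^5) x^5 = 1/(2*6*32) x^5 = (1/384) x^5
  k = 3: (-1)^3 / (3! * 4! * 2^7) x^7 = -1/(6*24*128) x^7 = (-1/18432) x^7
Hence J_1(x) = -x^7/18432 + x^5/384 - x^3/16 + x/2 + ....

J_1(x); series = -x^7/18432 + x^5/384 - x^3/16 + x/2


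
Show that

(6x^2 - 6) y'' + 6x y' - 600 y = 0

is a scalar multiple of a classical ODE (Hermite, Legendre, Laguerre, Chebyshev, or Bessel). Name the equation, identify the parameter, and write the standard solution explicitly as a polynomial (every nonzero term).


All three coefficients share the factor -6; dividing through by -6 gives  (1 - x^2) y'' - x y' + 100 y = 0.
This matches the Chebyshev equation (1 - x^2) y'' - x y' + n^2 y = 0 (note the -x y' term, not -2x y') with n^2 = 100, so n = 10; the polynomial solution is T_10(x).
With y = sum_k a_k x^k, matching x^k gives (k+2)(k+1) a_{k+2} = (k^2 - n^2) a_k = (k - 10)(k + 10) a_k. The right side vanishes at k = 10, so the series with the parity of 10 terminates at degree 10.
Standard normalization: leading coefficient of T_n is 2^(n-1), so a_10 = 2^9 = 512. Work downward with a_k = (k+1)(k+2) a_{k+2} / ((k - 10)(k + 10)):
  a_8 = (9)(10)(512) / ((8 - 10)(8 + 10)) = 46080/(-36) = -1280
  a_6 = (7)(8)(-1280) / ((6 - 10)(6 + 10)) = -71680/(-64) = 1120
  a_4 = (5)(6)(1120) / ((4 - 10)(4 + 10)) = 33600/(-84) = -400
  a_2 = (3)(4)(-400) / ((2 - 10)(2 + 10)) = -4800/(-96) = 50
  a_0 = (1)(2)(50) / ((0 - 10)(0 + 10)) = 100/(-100) = -1
Hence T_10(x) = 512 x^10 - 1280 x^8 + 1120 x^6 - 400 x^4 + 50 x^2 - 1.

T_10(x); series = 512 x^10 - 1280 x^8 + 1120 x^6 - 400 x^4 + 50 x^2 - 1


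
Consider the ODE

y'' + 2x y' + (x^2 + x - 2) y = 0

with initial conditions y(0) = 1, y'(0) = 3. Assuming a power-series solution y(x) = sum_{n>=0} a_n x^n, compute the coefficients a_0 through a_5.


Ansatz: y(x) = sum_{n>=0} a_n x^n, so y'(x) = sum_{n>=1} n a_n x^(n-1) and y''(x) = sum_{n>=2} n(n-1) a_n x^(n-2).
Substitute into P(x) y'' + Q(x) y' + R(x) y = 0 with P(x) = 1, Q(x) = 2x, R(x) = x^2 + x - 2, and match powers of x.
Initial conditions: a_0 = 1, a_1 = 3.
Setting the coefficient of each power of x to zero and solving order by order (substituting the coefficients already found):
  x^0: 2 a_2 - 2 a_0 = 0  ->  2 a_2 = 2 a_0 = 2  ->  a_2 = 1
  x^1: 6 a_3 + a_0 = 0  ->  6 a_3 = -a_0 = -1  ->  a_3 = -1/6
  x^2: 12 a_4 + 2 a_2 + a_1 + a_0 = 0  ->  12 a_4 = -2 a_2 - a_1 - a_0 = -6  ->  a_4 = -1/2
  x^3: 20 a_5 + 4 a_3 + a_2 + a_1 = 0  ->  20 a_5 = -4 a_3 - a_2 - a_1 = -10/3  ->  a_5 = -1/6
Truncated series: y(x) = 1 + 3 x + x^2 - (1/6) x^3 - (1/2) x^4 - (1/6) x^5 + O(x^6).

a_0 = 1; a_1 = 3; a_2 = 1; a_3 = -1/6; a_4 = -1/2; a_5 = -1/6


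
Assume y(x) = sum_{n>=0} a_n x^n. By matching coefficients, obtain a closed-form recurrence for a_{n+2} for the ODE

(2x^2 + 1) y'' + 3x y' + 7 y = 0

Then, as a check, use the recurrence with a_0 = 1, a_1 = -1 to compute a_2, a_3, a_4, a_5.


Substitute y = sum_n a_n x^n.
(1 + 2 x^2) y'' contributes (n+2)(n+1) a_{n+2} + 2 n(n-1) a_n at x^n.
3 x y'(x) contributes 3 n a_n at x^n.
7 y(x) contributes 7 a_n at x^n.
Matching x^n: (n+2)(n+1) a_{n+2} + (2 n(n-1) + 3 n + 7) a_n = 0.
Thus a_{n+2} = (-2 n(n-1) - 3 n - 7) / ((n+1)(n+2)) * a_n.

Check with a_0 = 1, a_1 = -1 (apply the recurrence for n = 0, 1, 2, 3): a_0 = 1, a_1 = -1, a_2 = -7/2, a_3 = 5/3, a_4 = 119/24, a_5 = -7/3.

a_(n+2) = (-2 n(n-1) - 3 n - 7) / ((n+1)(n+2)) * a_n; check: a_0 = 1, a_1 = -1, a_2 = -7/2, a_3 = 5/3, a_4 = 119/24, a_5 = -7/3


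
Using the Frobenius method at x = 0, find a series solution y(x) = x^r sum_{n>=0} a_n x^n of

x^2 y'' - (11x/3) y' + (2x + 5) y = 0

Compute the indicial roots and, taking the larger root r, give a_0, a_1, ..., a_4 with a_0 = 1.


Write in Frobenius form y'' + (p(x)/x) y' + (q(x)/x^2) y = 0:
  p(x) = -11/3,  q(x) = 2x + 5.
Indicial equation: r(r-1) + (-11/3) r + (5) = 0 -> roots r_1 = 3, r_2 = 5/3.
Take r = r_1 = 3. Let y(x) = x^r sum_{n>=0} a_n x^n with a_0 = 1.
Substitute y = x^r sum a_n x^n and match x^{r+n}. The recurrence is
  D(n) a_n + 2 a_{n-1} = 0,  where D(n) = (r+n)(r+n-1) + (-11/3)(r+n) + (5).
  a_n = -2 / D(n) * a_{n-1}.
Since the indicial polynomial factors as (r - r_1)(r - r_2), D(n) = (r_1 + n - r_1)(r_1 + n - r_2) = n(n + 4/3).
Evaluating step by step (a_0 = 1):
  n = 1: D(1) = 1(1 + 4/3) = 7/3; numerator = -2(1) = -2; a_1 = (-2)/(7/3) = -6/7
  n = 2: D(2) = 2(2 + 4/3) = 20/3; numerator = -2(-6/7) = 12/7; a_2 = (12/7)/(20/3) = 9/35
  n = 3: D(3) = 3(3 + 4/3) = 13; numerator = -2(9/35) = -18/35; a_3 = (-18/35)/(13) = -18/455
  n = 4: D(4) = 4(4 + 4/3) = 64/3; numerator = -2(-18/455) = 36/455; a_4 = (36/455)/(64/3) = 27/7280

r = 3; a_0 = 1; a_1 = -6/7; a_2 = 9/35; a_3 = -18/455; a_4 = 27/7280


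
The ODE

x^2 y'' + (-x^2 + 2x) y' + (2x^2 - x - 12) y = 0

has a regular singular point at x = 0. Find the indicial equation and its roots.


Divide by x^2 to reach normal form y'' + P_1(x) y' + P_2(x) y = 0 with P_1(x) = -1 + 2/x and P_2(x) = 2 - 1/x - 12/x^2.
x = 0 is a singular point because the y'-coefficient -1 + 2/x has a pole at x = 0 and the y-coefficient 2 - 1/x - 12/x^2 has a pole at x = 0.
It is a regular singular point because x P_1(x) = p(x) = 2 - x and x^2 P_2(x) = q(x) = 2x^2 - x - 12 are polynomials, hence analytic at x = 0.
p(0) = 2,  q(0) = -12.
Indicial equation: r(r-1) + p(0) r + q(0) = 0, i.e. r^2 + (p(0) - 1) r + q(0) = 0, i.e. r^2 + 1 r - 12 = 0.
Discriminant: (1)^2 - 4(-12) = 49, so r = (-1 ± 7)/2.
Solving: r_1 = 3, r_2 = -4.

indicial: r^2 + 1 r - 12 = 0; roots r_1 = 3, r_2 = -4


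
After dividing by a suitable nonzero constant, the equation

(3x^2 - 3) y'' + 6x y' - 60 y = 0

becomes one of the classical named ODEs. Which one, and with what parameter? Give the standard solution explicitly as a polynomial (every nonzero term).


All three coefficients share the factor -3; dividing through by -3 gives  (1 - x^2) y'' - 2x y' + 20 y = 0.
This matches the Legendre equation (1 - x^2) y'' - 2x y' + n(n+1) y = 0 (note the -2x y' term) with n(n+1) = 20, so n = 4; the polynomial solution is P_4(x).
With y = sum_k a_k x^k, matching x^k gives (k+2)(k+1) a_{k+2} = [k(k+1) - n(n+1)] a_k = (k - 4)(k + 5) a_k. The right side vanishes at k = 4, so the series with the parity of 4 terminates at degree 4.
Standard normalization (P_n(1) = 1): leading coefficient (2n)!/(2^n (n!)^2) = 40320/(16*576) = 35/8, so a_4 = 35/8. Work downward with a_k = (k+1)(k+2) a_{k+2} / ((k - 4)(k + 5)):
  a_2 = (3)(4)(35/8) / ((2 - 4)(2 + 5)) = (105/2)/(-14) = -15/4
  a_0 = (1)(2)(-15/4) / ((0 - 4)(0 + 5)) = (-15/2)/(-20) = 3/8
Hence P_4(x) = 35 x^4/8 - 15 x^2/4 + 3/8.

P_4(x); series = 35 x^4/8 - 15 x^2/4 + 3/8


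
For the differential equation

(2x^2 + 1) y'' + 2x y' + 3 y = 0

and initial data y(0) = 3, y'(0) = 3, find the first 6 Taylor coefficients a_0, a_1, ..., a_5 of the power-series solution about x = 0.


Ansatz: y(x) = sum_{n>=0} a_n x^n, so y'(x) = sum_{n>=1} n a_n x^(n-1) and y''(x) = sum_{n>=2} n(n-1) a_n x^(n-2).
Substitute into P(x) y'' + Q(x) y' + R(x) y = 0 with P(x) = 2x^2 + 1, Q(x) = 2x, R(x) = 3, and match powers of x.
Initial conditions: a_0 = 3, a_1 = 3.
Setting the coefficient of each power of x to zero and solving order by order (substituting the coefficients already found):
  x^0: 2 a_2 + 3 a_0 = 0  ->  2 a_2 = -3 a_0 = -9  ->  a_2 = -9/2
  x^1: 6 a_3 + 5 a_1 = 0  ->  6 a_3 = -5 a_1 = -15  ->  a_3 = -5/2
  x^2: 12 a_4 + 11 a_2 = 0  ->  12 a_4 = -11 a_2 = 99/2  ->  a_4 = 33/8
  x^3: 20 a_5 + 21 a_3 = 0  ->  20 a_5 = -21 a_3 = 105/2  ->  a_5 = 21/8
Truncated series: y(x) = 3 + 3 x - (9/2) x^2 - (5/2) x^3 + (33/8) x^4 + (21/8) x^5 + O(x^6).

a_0 = 3; a_1 = 3; a_2 = -9/2; a_3 = -5/2; a_4 = 33/8; a_5 = 21/8


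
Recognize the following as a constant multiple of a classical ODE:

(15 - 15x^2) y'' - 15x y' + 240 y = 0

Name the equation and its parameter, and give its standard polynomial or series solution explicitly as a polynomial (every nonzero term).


All three coefficients share the factor 15; dividing through by 15 gives  (1 - x^2) y'' - x y' + 16 y = 0.
This matches the Chebyshev equation (1 - x^2) y'' - x y' + n^2 y = 0 (note the -x y' term, not -2x y') with n^2 = 16, so n = 4; the polynomial solution is T_4(x).
With y = sum_k a_k x^k, matching x^k gives (k+2)(k+1) a_{k+2} = (k^2 - n^2) a_k = (k - 4)(k + 4) a_k. The right side vanishes at k = 4, so the series with the parity of 4 terminates at degree 4.
Standard normalization: leading coefficient of T_n is 2^(n-1), so a_4 = 2^3 = 8. Work downward with a_k = (k+1)(k+2) a_{k+2} / ((k - 4)(k + 4)):
  a_2 = (3)(4)(8) / ((2 - 4)(2 + 4)) = 96/(-12) = -8
  a_0 = (1)(2)(-8) / ((0 - 4)(0 + 4)) = -16/(-16) = 1
Hence T_4(x) = 8 x^4 - 8 x^2 + 1.

T_4(x); series = 8 x^4 - 8 x^2 + 1


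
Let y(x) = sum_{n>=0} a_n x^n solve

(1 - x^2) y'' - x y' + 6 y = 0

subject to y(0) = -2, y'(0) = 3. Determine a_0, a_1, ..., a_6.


Ansatz: y(x) = sum_{n>=0} a_n x^n, so y'(x) = sum_{n>=1} n a_n x^(n-1) and y''(x) = sum_{n>=2} n(n-1) a_n x^(n-2).
Substitute into P(x) y'' + Q(x) y' + R(x) y = 0 with P(x) = 1 - x^2, Q(x) = -x, R(x) = 6, and match powers of x.
Initial conditions: a_0 = -2, a_1 = 3.
Setting the coefficient of each power of x to zero and solving order by order (substituting the coefficients already found):
  x^0: 2 a_2 + 6 a_0 = 0  ->  2 a_2 = -6 a_0 = 12  ->  a_2 = 6
  x^1: 6 a_3 + 5 a_1 = 0  ->  6 a_3 = -5 a_1 = -15  ->  a_3 = -5/2
  x^2: 12 a_4 + 2 a_2 = 0  ->  12 a_4 = -2 a_2 = -12  ->  a_4 = -1
  x^3: 20 a_5 - 3 a_3 = 0  ->  20 a_5 = 3 a_3 = -15/2  ->  a_5 = -3/8
  x^4: 30 a_6 - 10 a_4 = 0  ->  30 a_6 = 10 a_4 = -10  ->  a_6 = -1/3
Truncated series: y(x) = -2 + 3 x + 6 x^2 - (5/2) x^3 - x^4 - (3/8) x^5 - (1/3) x^6 + O(x^7).

a_0 = -2; a_1 = 3; a_2 = 6; a_3 = -5/2; a_4 = -1; a_5 = -3/8; a_6 = -1/3


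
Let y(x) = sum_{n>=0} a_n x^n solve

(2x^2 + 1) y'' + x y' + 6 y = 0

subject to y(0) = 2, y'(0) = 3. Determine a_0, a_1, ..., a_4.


Ansatz: y(x) = sum_{n>=0} a_n x^n, so y'(x) = sum_{n>=1} n a_n x^(n-1) and y''(x) = sum_{n>=2} n(n-1) a_n x^(n-2).
Substitute into P(x) y'' + Q(x) y' + R(x) y = 0 with P(x) = 2x^2 + 1, Q(x) = x, R(x) = 6, and match powers of x.
Initial conditions: a_0 = 2, a_1 = 3.
Setting the coefficient of each power of x to zero and solving order by order (substituting the coefficients already found):
  x^0: 2 a_2 + 6 a_0 = 0  ->  2 a_2 = -6 a_0 = -12  ->  a_2 = -6
  x^1: 6 a_3 + 7 a_1 = 0  ->  6 a_3 = -7 a_1 = -21  ->  a_3 = -7/2
  x^2: 12 a_4 + 12 a_2 = 0  ->  12 a_4 = -12 a_2 = 72  ->  a_4 = 6
Truncated series: y(x) = 2 + 3 x - 6 x^2 - (7/2) x^3 + 6 x^4 + O(x^5).

a_0 = 2; a_1 = 3; a_2 = -6; a_3 = -7/2; a_4 = 6


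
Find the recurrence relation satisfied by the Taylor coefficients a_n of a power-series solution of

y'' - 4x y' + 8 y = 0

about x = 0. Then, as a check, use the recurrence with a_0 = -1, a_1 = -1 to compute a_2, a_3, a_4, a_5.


Substitute y = sum_n a_n x^n.
y''(x) has coefficient (n+2)(n+1) a_{n+2} at x^n;
-4 x y'(x) has coefficient -4 n a_n at x^n (shift);
8 y(x) has coefficient 8 a_n at x^n.
Matching x^n: (n+2)(n+1) a_{n+2} + (-4n + 8) a_n = 0.
Thus a_{n+2} = (4n - 8) / ((n+1)(n+2)) * a_n.

Check with a_0 = -1, a_1 = -1 (apply the recurrence for n = 0, 1, 2, 3): a_0 = -1, a_1 = -1, a_2 = 4, a_3 = 2/3, a_4 = 0, a_5 = 2/15.

a_(n+2) = (4n - 8) / ((n+1)(n+2)) * a_n; check: a_0 = -1, a_1 = -1, a_2 = 4, a_3 = 2/3, a_4 = 0, a_5 = 2/15


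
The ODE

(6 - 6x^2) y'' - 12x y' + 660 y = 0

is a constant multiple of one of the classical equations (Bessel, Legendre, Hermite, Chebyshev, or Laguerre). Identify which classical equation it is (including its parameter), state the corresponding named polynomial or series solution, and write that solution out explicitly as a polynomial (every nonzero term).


All three coefficients share the factor 6; dividing through by 6 gives  (1 - x^2) y'' - 2x y' + 110 y = 0.
This matches the Legendre equation (1 - x^2) y'' - 2x y' + n(n+1) y = 0 (note the -2x y' term) with n(n+1) = 110, so n = 10; the polynomial solution is P_10(x).
With y = sum_k a_k x^k, matching x^k gives (k+2)(k+1) a_{k+2} = [k(k+1) - n(n+1)] a_k = (k - 10)(k + 11) a_k. The right side vanishes at k = 10, so the series with the parity of 10 terminates at degree 10.
Standard normalization (P_n(1) = 1): leading coefficient (2n)!/(2^n (n!)^2) = 2432902008176640000/(1024*13168189440000) = 46189/256, so a_10 = 46189/256. Work downward with a_k = (k+1)(k+2) a_{k+2} / ((k - 10)(k + 11)):
  a_8 = (9)(10)(46189/256) / ((8 - 10)(8 + 11)) = (2078505/128)/(-38) = -109395/256
  a_6 = (7)(8)(-109395/256) / ((6 - 10)(6 + 11)) = (-765765/32)/(-68) = 45045/128
  a_4 = (5)(6)(45045/128) / ((4 - 10)(4 + 11)) = (675675/64)/(-90) = -15015/128
  a_2 = (3)(4)(-15015/128) / ((2 - 10)(2 + 11)) = (-45045/32)/(-104) = 3465/256
  a_0 = (1)(2)(3465/256) / ((0 - 10)(0 + 11)) = (3465/128)/(-110) = -63/256
Hence P_10(x) = 46189 x^10/256 - 109395 x^8/256 + 45045 x^6/128 - 15015 x^4/128 + 3465 x^2/256 - 63/256.

P_10(x); series = 46189 x^10/256 - 109395 x^8/256 + 45045 x^6/128 - 15015 x^4/128 + 3465 x^2/256 - 63/256


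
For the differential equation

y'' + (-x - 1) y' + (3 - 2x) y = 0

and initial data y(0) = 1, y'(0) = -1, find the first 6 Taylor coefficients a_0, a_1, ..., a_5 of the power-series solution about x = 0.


Ansatz: y(x) = sum_{n>=0} a_n x^n, so y'(x) = sum_{n>=1} n a_n x^(n-1) and y''(x) = sum_{n>=2} n(n-1) a_n x^(n-2).
Substitute into P(x) y'' + Q(x) y' + R(x) y = 0 with P(x) = 1, Q(x) = -x - 1, R(x) = 3 - 2x, and match powers of x.
Initial conditions: a_0 = 1, a_1 = -1.
Setting the coefficient of each power of x to zero and solving order by order (substituting the coefficients already found):
  x^0: 2 a_2 - a_1 + 3 a_0 = 0  ->  2 a_2 = a_1 - 3 a_0 = -4  ->  a_2 = -2
  x^1: 6 a_3 - 2 a_2 + 2 a_1 - 2 a_0 = 0  ->  6 a_3 = 2 a_2 - 2 a_1 + 2 a_0 = 0  ->  a_3 = 0
  x^2: 12 a_4 - 3 a_3 + a_2 - 2 a_1 = 0  ->  12 a_4 = 3 a_3 - a_2 + 2 a_1 = 0  ->  a_4 = 0
  x^3: 20 a_5 - 4 a_4 - 2 a_2 = 0  ->  20 a_5 = 4 a_4 + 2 a_2 = -4  ->  a_5 = -1/5
Truncated series: y(x) = 1 - x - 2 x^2 - (1/5) x^5 + O(x^6).

a_0 = 1; a_1 = -1; a_2 = -2; a_3 = 0; a_4 = 0; a_5 = -1/5


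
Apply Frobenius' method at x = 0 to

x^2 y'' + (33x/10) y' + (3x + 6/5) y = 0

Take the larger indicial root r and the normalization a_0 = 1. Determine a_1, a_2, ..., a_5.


Write in Frobenius form y'' + (p(x)/x) y' + (q(x)/x^2) y = 0:
  p(x) = 33/10,  q(x) = 3x + 6/5.
Indicial equation: r(r-1) + (33/10) r + (6/5) = 0 -> roots r_1 = -4/5, r_2 = -3/2.
Take r = r_1 = -4/5. Let y(x) = x^r sum_{n>=0} a_n x^n with a_0 = 1.
Substitute y = x^r sum a_n x^n and match x^{r+n}. The recurrence is
  D(n) a_n + 3 a_{n-1} = 0,  where D(n) = (r+n)(r+n-1) + (33/10)(r+n) + (6/5).
  a_n = -3 / D(n) * a_{n-1}.
Since the indicial polynomial factors as (r - r_1)(r - r_2), D(n) = (r_1 + n - r_1)(r_1 + n - r_2) = n(n + 7/10).
Evaluating step by step (a_0 = 1):
  n = 1: D(1) = 1(1 + 7/10) = 17/10; numerator = -3(1) = -3; a_1 = (-3)/(17/10) = -30/17
  n = 2: D(2) = 2(2 + 7/10) = 27/5; numerator = -3(-30/17) = 90/17; a_2 = (90/17)/(27/5) = 50/51
  n = 3: D(3) = 3(3 + 7/10) = 111/10; numerator = -3(50/51) = -50/17; a_3 = (-50/17)/(111/10) = -500/1887
  n = 4: D(4) = 4(4 + 7/10) = 94/5; numerator = -3(-500/1887) = 500/629; a_4 = (500/629)/(94/5) = 1250/29563
  n = 5: D(5) = 5(5 + 7/10) = 57/2; numerator = -3(1250/29563) = -3750/29563; a_5 = (-3750/29563)/(57/2) = -2500/561697

r = -4/5; a_0 = 1; a_1 = -30/17; a_2 = 50/51; a_3 = -500/1887; a_4 = 1250/29563; a_5 = -2500/561697


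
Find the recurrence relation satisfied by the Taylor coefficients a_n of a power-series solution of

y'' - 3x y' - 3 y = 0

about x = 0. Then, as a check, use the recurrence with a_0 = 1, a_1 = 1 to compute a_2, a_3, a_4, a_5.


Substitute y = sum_n a_n x^n.
y''(x) has coefficient (n+2)(n+1) a_{n+2} at x^n;
-3 x y'(x) has coefficient -3 n a_n at x^n (shift);
-3 y(x) has coefficient -3 a_n at x^n.
Matching x^n: (n+2)(n+1) a_{n+2} + (-3n - 3) a_n = 0.
Thus a_{n+2} = (3n + 3) / ((n+1)(n+2)) * a_n.

Check with a_0 = 1, a_1 = 1 (apply the recurrence for n = 0, 1, 2, 3): a_0 = 1, a_1 = 1, a_2 = 3/2, a_3 = 1, a_4 = 9/8, a_5 = 3/5.

a_(n+2) = (3n + 3) / ((n+1)(n+2)) * a_n; check: a_0 = 1, a_1 = 1, a_2 = 3/2, a_3 = 1, a_4 = 9/8, a_5 = 3/5


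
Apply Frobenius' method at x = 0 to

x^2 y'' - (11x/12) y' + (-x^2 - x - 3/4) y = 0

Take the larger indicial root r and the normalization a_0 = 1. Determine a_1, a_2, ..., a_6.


Write in Frobenius form y'' + (p(x)/x) y' + (q(x)/x^2) y = 0:
  p(x) = -11/12,  q(x) = -x^2 - x - 3/4.
Indicial equation: r(r-1) + (-11/12) r + (-3/4) = 0 -> roots r_1 = 9/4, r_2 = -1/3.
Take r = r_1 = 9/4. Let y(x) = x^r sum_{n>=0} a_n x^n with a_0 = 1.
Substitute y = x^r sum a_n x^n and match x^{r+n}. The recurrence is
  D(n) a_n - 1 a_{n-1} - 1 a_{n-2} = 0,  where D(n) = (r+n)(r+n-1) + (-11/12)(r+n) + (-3/4).
  a_n = [1 a_{n-1} + 1 a_{n-2}] / D(n).
Since the indicial polynomial factors as (r - r_1)(r - r_2), D(n) = (r_1 + n - r_1)(r_1 + n - r_2) = n(n + 31/12).
Evaluating step by step (a_0 = 1):
  n = 1: D(1) = 1(1 + 31/12) = 43/12; numerator = 1(1) = 1; a_1 = (1)/(43/12) = 12/43
  n = 2: D(2) = 2(2 + 31/12) = 55/6; numerator = 1(12/43) + 1(1) = 55/43; a_2 = (55/43)/(55/6) = 6/43
  n = 3: D(3) = 3(3 + 31/12) = 67/4; numerator = 1(6/43) + 1(12/43) = 18/43; a_3 = (18/43)/(67/4) = 72/2881
  n = 4: D(4) = 4(4 + 31/12) = 79/3; numerator = 1(72/2881) + 1(6/43) = 474/2881; a_4 = (474/2881)/(79/3) = 18/2881
  n = 5: D(5) = 5(5 + 31/12) = 455/12; numerator = 1(18/2881) + 1(72/2881) = 90/2881; a_5 = (90/2881)/(455/12) = 216/262171
  n = 6: D(6) = 6(6 + 31/12) = 103/2; numerator = 1(216/262171) + 1(18/2881) = 1854/262171; a_6 = (1854/262171)/(103/2) = 36/262171

r = 9/4; a_0 = 1; a_1 = 12/43; a_2 = 6/43; a_3 = 72/2881; a_4 = 18/2881; a_5 = 216/262171; a_6 = 36/262171


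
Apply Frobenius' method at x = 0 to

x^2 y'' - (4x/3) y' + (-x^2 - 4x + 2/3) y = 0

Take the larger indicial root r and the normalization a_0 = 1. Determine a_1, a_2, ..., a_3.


Write in Frobenius form y'' + (p(x)/x) y' + (q(x)/x^2) y = 0:
  p(x) = -4/3,  q(x) = -x^2 - 4x + 2/3.
Indicial equation: r(r-1) + (-4/3) r + (2/3) = 0 -> roots r_1 = 2, r_2 = 1/3.
Take r = r_1 = 2. Let y(x) = x^r sum_{n>=0} a_n x^n with a_0 = 1.
Substitute y = x^r sum a_n x^n and match x^{r+n}. The recurrence is
  D(n) a_n - 4 a_{n-1} - 1 a_{n-2} = 0,  where D(n) = (r+n)(r+n-1) + (-4/3)(r+n) + (2/3).
  a_n = [4 a_{n-1} + 1 a_{n-2}] / D(n).
Since the indicial polynomial factors as (r - r_1)(r - r_2), D(n) = (r_1 + n - r_1)(r_1 + n - r_2) = n(n + 5/3).
Evaluating step by step (a_0 = 1):
  n = 1: D(1) = 1(1 + 5/3) = 8/3; numerator = 4(1) = 4; a_1 = (4)/(8/3) = 3/2
  n = 2: D(2) = 2(2 + 5/3) = 22/3; numerator = 4(3/2) + 1(1) = 7; a_2 = (7)/(22/3) = 21/22
  n = 3: D(3) = 3(3 + 5/3) = 14; numerator = 4(21/22) + 1(3/2) = 117/22; a_3 = (117/22)/(14) = 117/308

r = 2; a_0 = 1; a_1 = 3/2; a_2 = 21/22; a_3 = 117/308


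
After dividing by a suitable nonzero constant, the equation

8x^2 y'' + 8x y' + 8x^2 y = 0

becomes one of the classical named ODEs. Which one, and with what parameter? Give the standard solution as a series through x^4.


All three coefficients share the factor 8; dividing through by 8 gives  x^2 y'' + x y' + x^2 y = 0.
This matches the Bessel equation x^2 y'' + x y' + (x^2 - nu^2) y = 0 with nu^2 = 0, so nu = 0; the solution bounded at x = 0 is J_0(x).
Frobenius at x = 0: indicial roots ±nu; for r = nu the recurrence k(k + 2nu) c_k = -c_{k-2} gives the standard series J_nu(x) = sum_{k>=0} (-1)^k / (k! (k+nu)!) (x/2)^(2k+nu). Evaluate the first 3 terms:
  k = 0: (-1)^0 / (0! * 0! * 2^0) x^0 = 1/(1*1*1) x^0 = (1) x^0
  k = 1: (-1)^1 / (1! * 1! * 2^2) x^2 = -1/(1*1*4) x^2 = (-1/4) x^2
  k = 2: (-1)^2 / (2! * 2! * 2^4) x^4 = 1/(2*2*16) x^4 = (1/64) x^4
Hence J_0(x) = x^4/64 - x^2/4 + 1 + ....

J_0(x); series = x^4/64 - x^2/4 + 1


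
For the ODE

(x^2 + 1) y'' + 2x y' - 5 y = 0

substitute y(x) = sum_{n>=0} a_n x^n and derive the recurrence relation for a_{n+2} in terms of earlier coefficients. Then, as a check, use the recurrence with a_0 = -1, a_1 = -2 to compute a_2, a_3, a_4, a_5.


Substitute y = sum_n a_n x^n.
(1 + 1 x^2) y'' contributes (n+2)(n+1) a_{n+2} + n(n-1) a_n at x^n.
2 x y'(x) contributes 2 n a_n at x^n.
-5 y(x) contributes -5 a_n at x^n.
Matching x^n: (n+2)(n+1) a_{n+2} + (n(n-1) + 2 n - 5) a_n = 0.
Thus a_{n+2} = (-n(n-1) - 2 n + 5) / ((n+1)(n+2)) * a_n.

Check with a_0 = -1, a_1 = -2 (apply the recurrence for n = 0, 1, 2, 3): a_0 = -1, a_1 = -2, a_2 = -5/2, a_3 = -1, a_4 = 5/24, a_5 = 7/20.

a_(n+2) = (-n(n-1) - 2 n + 5) / ((n+1)(n+2)) * a_n; check: a_0 = -1, a_1 = -2, a_2 = -5/2, a_3 = -1, a_4 = 5/24, a_5 = 7/20


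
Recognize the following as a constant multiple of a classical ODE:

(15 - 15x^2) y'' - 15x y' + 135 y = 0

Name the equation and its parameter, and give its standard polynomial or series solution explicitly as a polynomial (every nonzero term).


All three coefficients share the factor 15; dividing through by 15 gives  (1 - x^2) y'' - x y' + 9 y = 0.
This matches the Chebyshev equation (1 - x^2) y'' - x y' + n^2 y = 0 (note the -x y' term, not -2x y') with n^2 = 9, so n = 3; the polynomial solution is T_3(x).
With y = sum_k a_k x^k, matching x^k gives (k+2)(k+1) a_{k+2} = (k^2 - n^2) a_k = (k - 3)(k + 3) a_k. The right side vanishes at k = 3, so the series with the parity of 3 terminates at degree 3.
Standard normalization: leading coefficient of T_n is 2^(n-1), so a_3 = 2^2 = 4. Work downward with a_k = (k+1)(k+2) a_{k+2} / ((k - 3)(k + 3)):
  a_1 = (2)(3)(4) / ((1 - 3)(1 + 3)) = 24/(-8) = -3
Hence T_3(x) = 4 x^3 - 3 x.

T_3(x); series = 4 x^3 - 3 x


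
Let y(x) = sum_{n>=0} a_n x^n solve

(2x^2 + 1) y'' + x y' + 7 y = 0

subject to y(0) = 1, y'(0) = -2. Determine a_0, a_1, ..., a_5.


Ansatz: y(x) = sum_{n>=0} a_n x^n, so y'(x) = sum_{n>=1} n a_n x^(n-1) and y''(x) = sum_{n>=2} n(n-1) a_n x^(n-2).
Substitute into P(x) y'' + Q(x) y' + R(x) y = 0 with P(x) = 2x^2 + 1, Q(x) = x, R(x) = 7, and match powers of x.
Initial conditions: a_0 = 1, a_1 = -2.
Setting the coefficient of each power of x to zero and solving order by order (substituting the coefficients already found):
  x^0: 2 a_2 + 7 a_0 = 0  ->  2 a_2 = -7 a_0 = -7  ->  a_2 = -7/2
  x^1: 6 a_3 + 8 a_1 = 0  ->  6 a_3 = -8 a_1 = 16  ->  a_3 = 8/3
  x^2: 12 a_4 + 13 a_2 = 0  ->  12 a_4 = -13 a_2 = 91/2  ->  a_4 = 91/24
  x^3: 20 a_5 + 22 a_3 = 0  ->  20 a_5 = -22 a_3 = -176/3  ->  a_5 = -44/15
Truncated series: y(x) = 1 - 2 x - (7/2) x^2 + (8/3) x^3 + (91/24) x^4 - (44/15) x^5 + O(x^6).

a_0 = 1; a_1 = -2; a_2 = -7/2; a_3 = 8/3; a_4 = 91/24; a_5 = -44/15


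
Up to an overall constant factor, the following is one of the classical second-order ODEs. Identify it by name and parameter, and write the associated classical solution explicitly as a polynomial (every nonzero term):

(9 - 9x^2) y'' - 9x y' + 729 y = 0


All three coefficients share the factor 9; dividing through by 9 gives  (1 - x^2) y'' - x y' + 81 y = 0.
This matches the Chebyshev equation (1 - x^2) y'' - x y' + n^2 y = 0 (note the -x y' term, not -2x y') with n^2 = 81, so n = 9; the polynomial solution is T_9(x).
With y = sum_k a_k x^k, matching x^k gives (k+2)(k+1) a_{k+2} = (k^2 - n^2) a_k = (k - 9)(k + 9) a_k. The right side vanishes at k = 9, so the series with the parity of 9 terminates at degree 9.
Standard normalization: leading coefficient of T_n is 2^(n-1), so a_9 = 2^8 = 256. Work downward with a_k = (k+1)(k+2) a_{k+2} / ((k - 9)(k + 9)):
  a_7 = (8)(9)(256) / ((7 - 9)(7 + 9)) = 18432/(-32) = -576
  a_5 = (6)(7)(-576) / ((5 - 9)(5 + 9)) = -24192/(-56) = 432
  a_3 = (4)(5)(432) / ((3 - 9)(3 + 9)) = 8640/(-72) = -120
  a_1 = (2)(3)(-120) / ((1 - 9)(1 + 9)) = -720/(-80) = 9
Hence T_9(x) = 256 x^9 - 576 x^7 + 432 x^5 - 120 x^3 + 9 x.

T_9(x); series = 256 x^9 - 576 x^7 + 432 x^5 - 120 x^3 + 9 x


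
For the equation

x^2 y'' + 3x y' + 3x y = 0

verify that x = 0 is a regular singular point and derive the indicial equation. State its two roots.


Divide by x^2 to reach normal form y'' + P_1(x) y' + P_2(x) y = 0 with P_1(x) = 3/x and P_2(x) = 3/x.
x = 0 is a singular point because the y'-coefficient 3/x has a pole at x = 0 and the y-coefficient 3/x has a pole at x = 0.
It is a regular singular point because x P_1(x) = p(x) = 3 and x^2 P_2(x) = q(x) = 3x are polynomials, hence analytic at x = 0.
p(0) = 3,  q(0) = 0.
Indicial equation: r(r-1) + p(0) r + q(0) = 0, i.e. r^2 + (p(0) - 1) r + q(0) = 0, i.e. r^2 + 2 r = 0.
Discriminant: (2)^2 - 4(0) = 4, so r = (-2 ± 2)/2.
Solving: r_1 = 0, r_2 = -2.

indicial: r^2 + 2 r = 0; roots r_1 = 0, r_2 = -2


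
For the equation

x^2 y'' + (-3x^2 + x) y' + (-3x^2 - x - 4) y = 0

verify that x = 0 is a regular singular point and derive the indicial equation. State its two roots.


Divide by x^2 to reach normal form y'' + P_1(x) y' + P_2(x) y = 0 with P_1(x) = -3 + 1/x and P_2(x) = -3 - 1/x - 4/x^2.
x = 0 is a singular point because the y'-coefficient -3 + 1/x has a pole at x = 0 and the y-coefficient -3 - 1/x - 4/x^2 has a pole at x = 0.
It is a regular singular point because x P_1(x) = p(x) = 1 - 3x and x^2 P_2(x) = q(x) = -3x^2 - x - 4 are polynomials, hence analytic at x = 0.
p(0) = 1,  q(0) = -4.
Indicial equation: r(r-1) + p(0) r + q(0) = 0, i.e. r^2 + (p(0) - 1) r + q(0) = 0, i.e. r^2 - 4 = 0.
Discriminant: (0)^2 - 4(-4) = 16, so r = (0 ± 4)/2.
Solving: r_1 = 2, r_2 = -2.

indicial: r^2 - 4 = 0; roots r_1 = 2, r_2 = -2


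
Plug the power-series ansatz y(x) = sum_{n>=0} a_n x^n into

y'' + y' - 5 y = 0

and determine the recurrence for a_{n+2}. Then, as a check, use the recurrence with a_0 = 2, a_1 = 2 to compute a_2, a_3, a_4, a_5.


Substitute y = sum_n a_n x^n.
y''(x) has coefficient (n+2)(n+1) a_{n+2} at x^n;
y'(x) has coefficient (n+1) a_{n+1} at x^n;
-5 y(x) has coefficient -5 a_n at x^n.
Matching x^n: (n+2)(n+1) a_{n+2} + (n+1) a_{n+1} - 5 a_n = 0.
Thus a_{n+2} = [-(n+1) a_{n+1} + 5 a_n] / ((n+1)(n+2)).

Check with a_0 = 2, a_1 = 2 (apply the recurrence for n = 0, 1, 2, 3): a_0 = 2, a_1 = 2, a_2 = 4, a_3 = 1/3, a_4 = 19/12, a_5 = -7/30.

a_(n+2) = [-(n+1) a_(n+1) + 5 a_n] / ((n+1)(n+2)); check: a_0 = 2, a_1 = 2, a_2 = 4, a_3 = 1/3, a_4 = 19/12, a_5 = -7/30


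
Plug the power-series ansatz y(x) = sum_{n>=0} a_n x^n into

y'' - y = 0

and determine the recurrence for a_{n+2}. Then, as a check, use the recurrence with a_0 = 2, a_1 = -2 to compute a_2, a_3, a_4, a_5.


Substitute y = sum_n a_n x^n into y'' + (const) y = 0.
y''(x) = sum_{n>=0} (n+2)(n+1) a_{n+2} x^n.
The ODE becomes sum_n [(n+2)(n+1) a_{n+2} - 1 a_n] x^n = 0.
Setting each coefficient to zero gives the recurrence:
  (n+2)(n+1) a_{n+2} - 1 a_n = 0,
  a_{n+2} = 1 / ((n+1)(n+2)) a_n.

Check with a_0 = 2, a_1 = -2 (apply the recurrence for n = 0, 1, 2, 3): a_0 = 2, a_1 = -2, a_2 = 1, a_3 = -1/3, a_4 = 1/12, a_5 = -1/60.

a_{n+2} = 1/((n+1)(n+2)) * a_n; check: a_0 = 2, a_1 = -2, a_2 = 1, a_3 = -1/3, a_4 = 1/12, a_5 = -1/60
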